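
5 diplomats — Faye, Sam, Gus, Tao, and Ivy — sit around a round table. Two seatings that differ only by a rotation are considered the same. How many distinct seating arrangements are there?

24

Around a circle, 5 distinct people have 5!/5 = (4)! = 24 rotationally distinct seatings.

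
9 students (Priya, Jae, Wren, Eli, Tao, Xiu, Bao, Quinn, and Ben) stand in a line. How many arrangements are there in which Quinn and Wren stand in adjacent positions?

80640

Place the 7 others and the Quinn-Wren pair as 8 objects in a line; the pair has 2 internal arrangements.
That gives 2 × 8! = 2 × 40320 = 80640.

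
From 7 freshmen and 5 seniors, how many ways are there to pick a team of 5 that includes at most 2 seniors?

Split by how many seniors are chosen (0 through 2).
Sum: C(5,0)·C(7,5) + C(5,1)·C(7,4) + C(5,2)·C(7,3) = 21 + 175 + 350 = 546.

546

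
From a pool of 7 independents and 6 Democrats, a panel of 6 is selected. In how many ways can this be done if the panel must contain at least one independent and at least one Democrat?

1708

With no constraint there are C(13,6) = 1716 possible selections.
Subtract selections that omit an entire group: no independents → C(6,6) = 1; no Democrats → C(7,6) = 7.
Both groups omitted at once is impossible, so 1716 − 8 = 1708.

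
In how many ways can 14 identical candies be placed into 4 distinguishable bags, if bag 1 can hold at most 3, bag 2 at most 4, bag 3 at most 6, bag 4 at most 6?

Ignoring the caps, the number of non-negative solutions to x_1+…+x_4 = 14 is C(17,3) = 680.
Subtract solutions that violate a single cap (substitute x_i' = x_i − (cap_i+1)): x_1 ≥ 4 gives C(13,3) = 286; x_2 ≥ 5 gives C(12,3) = 220; x_3 ≥ 7 gives C(10,3) = 120; x_4 ≥ 7 gives C(10,3) = 120. Together 746.
Add back pairs where two caps are both exceeded: 56 + 20 + 20 + 10 + 10 + 1 = 117.
By inclusion–exclusion the count is 680 − 746 + 117 = 51.

51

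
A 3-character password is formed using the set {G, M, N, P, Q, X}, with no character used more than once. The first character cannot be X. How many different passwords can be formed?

The first character has 6−1 = 5 choices (anything except X).
The remaining 2 characters are filled from the other 5 symbols without repetition: 5 × 4 = 20.
Total: 5 × 20 = 100.

100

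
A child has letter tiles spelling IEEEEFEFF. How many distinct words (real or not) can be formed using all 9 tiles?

504

IEEEEFEFF has 9 letters with E appearing 5 times and F appearing 3 times.
The number of distinct arrangements is 9!/(5!·3!) = 362880/720 = 504.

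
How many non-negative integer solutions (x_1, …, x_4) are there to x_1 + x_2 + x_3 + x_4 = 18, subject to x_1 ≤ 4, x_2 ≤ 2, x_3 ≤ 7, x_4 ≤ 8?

Ignoring the caps, the number of non-negative solutions to x_1+…+x_4 = 18 is C(21,3) = 1330.
Subtract solutions that violate a single cap (substitute x_i' = x_i − (cap_i+1)): x_1 ≥ 5 gives C(16,3) = 560; x_2 ≥ 3 gives C(18,3) = 816; x_3 ≥ 8 gives C(13,3) = 286; x_4 ≥ 9 gives C(12,3) = 220. Together 1882.
Add back pairs where two caps are both exceeded: 286 + 56 + 35 + 120 + 84 + 4 = 585.
Subtract triples: 10 + 4 + 0 + 0 = 14.
By inclusion–exclusion the count is 1330 − 1882 + 585 − 14 = 19.

19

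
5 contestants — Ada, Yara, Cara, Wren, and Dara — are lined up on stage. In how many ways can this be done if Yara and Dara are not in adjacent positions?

There are 5! = 120 arrangements in all. If Yara and Dara are adjacent, merging them into one block gives 2·(4)! = 48 arrangements.
Complementary counting: 120 − 48 = 72.

72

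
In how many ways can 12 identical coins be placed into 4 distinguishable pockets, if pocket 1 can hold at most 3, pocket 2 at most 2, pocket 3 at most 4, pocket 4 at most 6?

Without the upper bounds there are C(15,3) = 455 ways to split 12 among 4 pockets.
Subtract solutions that violate a single cap (substitute x_i' = x_i − (cap_i+1)): x_1 ≥ 4 gives C(11,3) = 165; x_2 ≥ 3 gives C(12,3) = 220; x_3 ≥ 5 gives C(10,3) = 120; x_4 ≥ 7 gives C(8,3) = 56. Together 561.
Add back pairs where two caps are both exceeded: 56 + 20 + 4 + 35 + 10 + 1 = 126.
Subtract triples: 1 + 0 + 0 + 0 = 1.
By inclusion–exclusion the count is 455 − 561 + 126 − 1 = 19.

19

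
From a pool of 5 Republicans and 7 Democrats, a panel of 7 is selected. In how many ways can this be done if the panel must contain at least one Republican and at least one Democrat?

791

Unrestricted: C(12,7) = 792 ways to pick any 7 of the 12.
Subtract selections that omit an entire group: no Republicans → C(7,7) = 1; no Democrats → C(5,7) = 0.
Both groups omitted at once is impossible, so 792 − 1 = 791.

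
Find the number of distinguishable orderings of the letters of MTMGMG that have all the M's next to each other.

12

Treat the 3 copies of M as a single block. The multiset to arrange is then {MMM, G, G, T}, 4 items in all.
That gives (4)!/(2!) = 12 arrangements.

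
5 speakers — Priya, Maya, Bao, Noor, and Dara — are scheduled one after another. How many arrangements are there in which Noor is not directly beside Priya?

72

There are 5! = 120 arrangements in all. If Noor and Priya are adjacent, merging them into one block gives 2·(4)! = 48 arrangements.
Complementary counting: 120 − 48 = 72.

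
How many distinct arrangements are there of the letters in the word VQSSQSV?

210

VQSSQSV has 7 letters with Q appearing twice, S appearing 3 times, and V appearing twice.
The number of distinct arrangements is 7!/(3!·2!·2!) = 5040/24 = 210.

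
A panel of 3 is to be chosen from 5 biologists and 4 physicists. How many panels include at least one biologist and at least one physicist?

Unrestricted: C(9,3) = 84 ways to pick any 3 of the 9.
Subtract selections that omit an entire group: no biologists → C(4,3) = 4; no physicists → C(5,3) = 10.
Both groups omitted at once is impossible, so 84 − 14 = 70.

70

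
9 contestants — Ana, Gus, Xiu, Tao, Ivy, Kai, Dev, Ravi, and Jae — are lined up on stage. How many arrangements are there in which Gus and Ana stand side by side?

Place the 7 others and the Gus-Ana pair as 8 objects in a line; the pair has 2 internal arrangements.
That gives 2 × 8! = 2 × 40320 = 80640.

80640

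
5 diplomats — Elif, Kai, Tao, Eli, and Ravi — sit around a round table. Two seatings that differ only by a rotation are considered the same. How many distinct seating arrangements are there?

Fix one person's seat to break rotational symmetry; the remaining 4 people can be arranged in (4)! = 24 ways.

24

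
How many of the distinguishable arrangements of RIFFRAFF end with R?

Fix R in the last position and arrange the remaining 7 letters.
Those 7 letters have F appearing 4 times, giving (7)!/(4!) = 210.

210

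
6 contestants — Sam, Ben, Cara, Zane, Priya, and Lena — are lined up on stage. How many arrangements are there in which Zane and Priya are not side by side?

There are 6! = 720 arrangements in all. If Zane and Priya are adjacent, merging them into one block gives 2·(5)! = 240 arrangements.
So 720 − 240 = 480 arrangements keep them apart.

480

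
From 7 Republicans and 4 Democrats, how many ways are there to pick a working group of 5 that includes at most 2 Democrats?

Split by how many Democrats are chosen (0 through 2).
Sum: C(4,0)·C(7,5) + C(4,1)·C(7,4) + C(4,2)·C(7,3) = 21 + 140 + 210 = 371.

371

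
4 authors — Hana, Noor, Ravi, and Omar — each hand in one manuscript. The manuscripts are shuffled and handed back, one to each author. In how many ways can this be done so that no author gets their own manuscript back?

Count assignments avoiding every fixed point. For any j of the 4 authors fixed to their own manuscript, the other 4−j can be arranged in (4−j)! ways.
By inclusion–exclusion this is Σ_{j=0}^{4} (−1)^j C(4,j)·(4−j)!.
Computing: 24 − 24 + 12 − 4 + 1 = 9.

9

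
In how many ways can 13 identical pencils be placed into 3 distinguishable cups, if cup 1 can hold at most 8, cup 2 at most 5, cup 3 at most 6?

27

Ignoring the caps, the number of non-negative solutions to x_1+…+x_3 = 13 is C(15,2) = 105.
Subtract solutions that violate a single cap (substitute x_i' = x_i − (cap_i+1)): x_1 ≥ 9 gives C(6,2) = 15; x_2 ≥ 6 gives C(9,2) = 36; x_3 ≥ 7 gives C(8,2) = 28. Together 79.
Add back pairs where two caps are both exceeded: 0 + 0 + 1 = 1.
By inclusion–exclusion the count is 105 − 79 + 1 = 27.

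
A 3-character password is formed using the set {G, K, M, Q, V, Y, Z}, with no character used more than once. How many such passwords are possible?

210

Choose and order 3 of the 7 symbols: the first character has 7 options, the next 6, then 5.
7 × 6 × 5 = 210.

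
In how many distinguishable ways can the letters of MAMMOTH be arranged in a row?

840

Letter multiplicities in MAMMOTH: A×1, H×1, M×3, O×1, T×1.
The number of distinct arrangements is 7!/(3!) = 5040/6 = 840.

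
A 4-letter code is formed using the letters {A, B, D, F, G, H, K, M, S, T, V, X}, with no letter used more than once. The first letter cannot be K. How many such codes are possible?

The first letter has 12−1 = 11 choices (anything except K).
The remaining 3 letters are filled from the other 11 symbols without repetition: 11 × 10 × 9 = 990.
Total: 11 × 990 = 10890.

10890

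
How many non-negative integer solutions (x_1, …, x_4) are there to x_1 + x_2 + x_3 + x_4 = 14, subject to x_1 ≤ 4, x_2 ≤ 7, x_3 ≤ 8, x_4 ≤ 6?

215

By stars and bars, unrestricted non-negative solutions to x_1+…+x_4 = 14 number C(14+3,3) = 680.
Subtract solutions that violate a single cap (substitute x_i' = x_i − (cap_i+1)): x_1 ≥ 5 gives C(12,3) = 220; x_2 ≥ 8 gives C(9,3) = 84; x_3 ≥ 9 gives C(8,3) = 56; x_4 ≥ 7 gives C(10,3) = 120. Together 480.
Add back pairs where two caps are both exceeded: 4 + 1 + 10 + 0 + 0 + 0 = 15.
By inclusion–exclusion the count is 680 − 480 + 15 = 215.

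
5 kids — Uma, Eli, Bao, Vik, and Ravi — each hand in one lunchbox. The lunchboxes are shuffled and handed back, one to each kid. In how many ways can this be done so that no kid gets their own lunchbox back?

44

Count assignments avoiding every fixed point. For any j of the 5 kids fixed to their own lunchbox, the other 5−j can be arranged in (5−j)! ways.
By inclusion–exclusion this is Σ_{j=0}^{5} (−1)^j C(5,j)·(5−j)!.
Computing: 120 − 120 + 60 − 20 + 5 − 1 = 44.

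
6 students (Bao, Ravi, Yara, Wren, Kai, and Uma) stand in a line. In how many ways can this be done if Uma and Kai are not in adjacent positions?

480

Of the 6! = 720 arrangements, those with Uma and Kai adjacent number 2 × 5! = 240 (treat the pair as a block with 2 internal orders).
Complementary counting: 720 − 240 = 480.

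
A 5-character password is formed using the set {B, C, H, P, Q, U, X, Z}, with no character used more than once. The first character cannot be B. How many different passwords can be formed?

The first character has 8−1 = 7 choices (anything except B).
The remaining 4 characters are filled from the other 7 symbols without repetition: 7 × 6 × 5 × 4 = 840.
Total: 7 × 840 = 5880.

5880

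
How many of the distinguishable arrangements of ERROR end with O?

Fix O in the last position and arrange the remaining 4 letters.
Those 4 letters have R appearing 3 times, giving (4)!/(3!) = 4.

4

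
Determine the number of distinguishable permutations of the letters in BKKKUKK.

Letter multiplicities in BKKKUKK: B×1, K×5, U×1.
Dividing 7! = 5040 by 5! = 120 for the repeated letters gives 42.

42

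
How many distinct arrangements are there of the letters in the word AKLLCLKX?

Letter multiplicities in AKLLCLKX: A×1, C×1, K×2, L×3, X×1.
The number of distinct arrangements is 8!/(3!·2!) = 40320/12 = 3360.

3360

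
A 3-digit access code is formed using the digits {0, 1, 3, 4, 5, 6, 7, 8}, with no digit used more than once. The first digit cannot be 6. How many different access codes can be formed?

The first digit has 8−1 = 7 choices (anything except 6).
The remaining 2 digits are filled from the other 7 symbols without repetition: 7 × 6 = 42.
Total: 7 × 42 = 294.

294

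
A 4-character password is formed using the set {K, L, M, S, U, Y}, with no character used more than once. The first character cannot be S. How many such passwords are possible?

The first character has 6−1 = 5 choices (anything except S).
The remaining 3 characters are filled from the other 5 symbols without repetition: 5 × 4 × 3 = 60.
Total: 5 × 60 = 300.

300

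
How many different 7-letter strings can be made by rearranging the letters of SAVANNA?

SAVANNA has 7 letters with A appearing 3 times and N appearing twice.
The number of distinct arrangements is 7!/(3!·2!) = 5040/12 = 420.

420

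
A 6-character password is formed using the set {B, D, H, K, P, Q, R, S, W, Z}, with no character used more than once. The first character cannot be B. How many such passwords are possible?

136080

The first character has 10−1 = 9 choices (anything except B).
The remaining 5 characters are filled from the other 9 symbols without repetition: 9 × 8 × 7 × 6 × 5 = 15120.
Total: 9 × 15120 = 136080.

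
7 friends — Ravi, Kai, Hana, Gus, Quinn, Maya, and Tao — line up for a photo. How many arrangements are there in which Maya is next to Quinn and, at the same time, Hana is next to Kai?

480

Treat {Maya,Quinn} as one block (2 orders) and {Hana,Kai} as another (2 orders).
That leaves 5 units to arrange: 2 × 2 × 5! = 4 × 120 = 480.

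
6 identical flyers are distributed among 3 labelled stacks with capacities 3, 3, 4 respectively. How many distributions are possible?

Ignoring the caps, the number of non-negative solutions to x_1+…+x_3 = 6 is C(8,2) = 28.
Subtract solutions that violate a single cap (substitute x_i' = x_i − (cap_i+1)): x_1 ≥ 4 gives C(4,2) = 6; x_2 ≥ 4 gives C(4,2) = 6; x_3 ≥ 5 gives C(3,2) = 3. Together 15.
No two caps can be exceeded simultaneously, so the pair terms are all 0.
By inclusion–exclusion the count is 28 − 15 + 0 = 13.

13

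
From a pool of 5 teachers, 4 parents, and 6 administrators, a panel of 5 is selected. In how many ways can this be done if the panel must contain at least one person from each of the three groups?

2170

With no constraint there are C(15,5) = 3003 possible selections.
Subtract selections that omit an entire group: no teachers → C(10,5) = 252; no parents → C(11,5) = 462; no administrators → C(9,5) = 126.
Add back selections omitting two groups (i.e. drawn from a single group): C(5,5) + C(4,5) + C(6,5) = 7.
By inclusion–exclusion: 3003 − 840 + 7 = 2170.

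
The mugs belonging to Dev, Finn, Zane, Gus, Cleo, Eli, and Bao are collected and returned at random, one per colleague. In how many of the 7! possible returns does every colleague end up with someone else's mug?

This is the derangement count D_7: permutations of 7 items with no fixed point.
By inclusion–exclusion this is Σ_{j=0}^{7} (−1)^j C(7,j)·(7−j)!.
Computing: 5040 − 5040 + 2520 − 840 + 210 − 42 + 7 − 1 = 1854.

1854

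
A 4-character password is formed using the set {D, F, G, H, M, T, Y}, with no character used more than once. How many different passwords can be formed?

Choose and order 4 of the 7 symbols: the first character has 7 options, the next 6, then 5, 4.
7 × 6 × 5 × 4 = 840.

840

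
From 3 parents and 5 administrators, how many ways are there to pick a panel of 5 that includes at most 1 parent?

Split by how many parents are chosen (0 through 1).
Sum: C(3,0)·C(5,5) + C(3,1)·C(5,4) = 1 + 15 = 16.

16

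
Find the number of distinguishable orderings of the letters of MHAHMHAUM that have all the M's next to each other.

Treat the 3 copies of M as a single block. The multiset to arrange is then {MMM, A, A, H, H, H, U}, 7 items in all.
That gives (7)!/(3!·2!) = 420 arrangements.

420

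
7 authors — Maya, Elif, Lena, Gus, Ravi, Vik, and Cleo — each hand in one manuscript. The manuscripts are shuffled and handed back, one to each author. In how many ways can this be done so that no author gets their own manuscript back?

This is the derangement count D_7: permutations of 7 items with no fixed point.
By inclusion–exclusion this is Σ_{j=0}^{7} (−1)^j C(7,j)·(7−j)!.
Computing: 5040 − 5040 + 2520 − 840 + 210 − 42 + 7 − 1 = 1854.

1854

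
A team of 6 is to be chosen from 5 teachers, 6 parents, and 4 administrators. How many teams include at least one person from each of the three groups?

With no constraint there are C(15,6) = 5005 possible selections.
Subtract selections that omit an entire group: no teachers → C(10,6) = 210; no parents → C(9,6) = 84; no administrators → C(11,6) = 462.
Add back selections omitting two groups (i.e. drawn from a single group): C(5,6) + C(6,6) + C(4,6) = 1.
By inclusion–exclusion: 5005 − 756 + 1 = 4250.

4250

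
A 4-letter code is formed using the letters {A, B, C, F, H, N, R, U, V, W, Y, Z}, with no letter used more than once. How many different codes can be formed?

11880

This is a permutation of 4 out of 12: P(12,4) = 12!/8!.
That product is 12 × 11 × 10 × 9 = 11880.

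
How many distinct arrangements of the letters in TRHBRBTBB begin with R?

840

With the first slot taken by R, it remains to arrange the other 8 letters (THBRBTBB).
Those 8 letters have B appearing 4 times and T appearing twice, giving (8)!/(4!·2!) = 840.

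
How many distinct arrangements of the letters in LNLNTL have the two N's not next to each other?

Total arrangements of LNLNTL: 6!/(3!·2!) = 60.
If the two N's are adjacent, glue them into one block, leaving 5 items to arrange: (5)!/(3!) = 20 ways.
Subtracting, 60 − 20 = 40 arrangements keep the N's apart.

40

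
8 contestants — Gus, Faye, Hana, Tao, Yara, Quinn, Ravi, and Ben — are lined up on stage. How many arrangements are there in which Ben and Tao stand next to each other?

Treat {Ben, Tao} as a single unit. There are 7 units to order, and the pair itself can be ordered 2 ways.
That gives 2 × 7! = 2 × 5040 = 10080.

10080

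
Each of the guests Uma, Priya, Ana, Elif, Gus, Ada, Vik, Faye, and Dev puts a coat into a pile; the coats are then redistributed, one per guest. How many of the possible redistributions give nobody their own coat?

133496

Let Aᵢ be the assignments in which guest i gets their own coat. We want the size of the complement of A₁∪…∪A_9.
By inclusion–exclusion this is Σ_{j=0}^{9} (−1)^j C(9,j)·(9−j)!.
Computing: 362880 − 362880 + 181440 − 60480 + 15120 − 3024 + 504 − 72 + 9 − 1 = 133496.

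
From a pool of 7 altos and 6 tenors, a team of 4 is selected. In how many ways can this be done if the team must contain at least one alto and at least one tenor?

665

Unrestricted: C(13,4) = 715 ways to pick any 4 of the 13.
Subtract selections that omit an entire group: no altos → C(6,4) = 15; no tenors → C(7,4) = 35.
Both groups omitted at once is impossible, so 715 − 50 = 665.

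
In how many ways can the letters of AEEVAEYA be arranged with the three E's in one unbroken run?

Treat the 3 copies of E as a single block. The multiset to arrange is then {EEE, A, A, A, V, Y}, 6 items in all.
That gives (6)!/(3!) = 120 arrangements.

120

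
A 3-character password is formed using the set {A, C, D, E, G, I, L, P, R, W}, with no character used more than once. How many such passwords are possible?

720

With no repetition, fill the 3 characters in order: 10 choices, then 9, down to 8.
That product is 10 × 9 × 8 = 720.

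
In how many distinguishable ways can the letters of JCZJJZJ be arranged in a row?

Letter multiplicities in JCZJJZJ: C×1, J×4, Z×2.
The number of distinct arrangements is 7!/(4!·2!) = 5040/48 = 105.

105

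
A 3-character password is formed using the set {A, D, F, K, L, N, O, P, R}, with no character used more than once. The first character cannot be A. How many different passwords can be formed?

448

The first character has 9−1 = 8 choices (anything except A).
The remaining 2 characters are filled from the other 8 symbols without repetition: 8 × 7 = 56.
Total: 8 × 56 = 448.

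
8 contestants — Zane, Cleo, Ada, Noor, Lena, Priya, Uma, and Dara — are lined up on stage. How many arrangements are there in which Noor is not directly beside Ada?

There are 8! = 40320 arrangements in all. If Noor and Ada are adjacent, merging them into one block gives 2·(7)! = 10080 arrangements.
Complementary counting: 40320 − 10080 = 30240.

30240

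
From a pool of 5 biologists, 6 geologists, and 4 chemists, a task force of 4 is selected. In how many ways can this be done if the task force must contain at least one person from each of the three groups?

Total 4-person selections from all 15: C(15,4) = 1365.
Subtract selections that omit an entire group: no biologists → C(10,4) = 210; no geologists → C(9,4) = 126; no chemists → C(11,4) = 330.
Add back selections omitting two groups (i.e. drawn from a single group): C(5,4) + C(6,4) + C(4,4) = 21.
By inclusion–exclusion: 1365 − 666 + 21 = 720.

720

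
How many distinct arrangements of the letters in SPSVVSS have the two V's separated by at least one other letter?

Total arrangements of SPSVVSS: 7!/(4!·2!) = 105.
If the two V's are adjacent, glue them into one block, leaving 6 items to arrange: (6)!/(4!) = 30 ways.
Hence 105 − 30 = 75.

75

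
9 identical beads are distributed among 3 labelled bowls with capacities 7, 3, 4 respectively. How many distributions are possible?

17

By stars and bars, unrestricted non-negative solutions to x_1+…+x_3 = 9 number C(9+2,2) = 55.
Subtract solutions that violate a single cap (substitute x_i' = x_i − (cap_i+1)): x_1 ≥ 8 gives C(3,2) = 3; x_2 ≥ 4 gives C(7,2) = 21; x_3 ≥ 5 gives C(6,2) = 15. Together 39.
Add back pairs where two caps are both exceeded: 0 + 0 + 1 = 1.
By inclusion–exclusion the count is 55 − 39 + 1 = 17.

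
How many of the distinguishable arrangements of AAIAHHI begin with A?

90

With the first slot taken by A, it remains to arrange the other 6 letters (AIAHHI).
Those 6 letters have A appearing twice, H appearing twice, and I appearing twice, giving (6)!/(2!·2!·2!) = 90.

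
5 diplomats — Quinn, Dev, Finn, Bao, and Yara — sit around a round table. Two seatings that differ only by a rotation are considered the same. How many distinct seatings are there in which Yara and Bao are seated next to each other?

Glue Yara and Bao into a block (2 internal orders). Seating 4 units around a circle gives (3)! arrangements.
So 2 × (3)! = 2 × 6 = 12.

12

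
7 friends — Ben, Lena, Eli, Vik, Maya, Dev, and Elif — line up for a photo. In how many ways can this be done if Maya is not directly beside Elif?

Of the 7! = 5040 arrangements, those with Maya and Elif adjacent number 2 × 6! = 1440 (treat the pair as a block with 2 internal orders).
So 5040 − 1440 = 3600 arrangements keep them apart.

3600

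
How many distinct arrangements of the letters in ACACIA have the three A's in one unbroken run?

Treat the 3 copies of A as a single block. The multiset to arrange is then {AAA, C, C, I}, 4 items in all.
That gives (4)!/(2!) = 12 arrangements.

12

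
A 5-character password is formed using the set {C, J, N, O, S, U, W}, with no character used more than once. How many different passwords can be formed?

2520

This is a permutation of 5 out of 7: P(7,5) = 7!/2!.
That product is 7 × 6 × 5 × 4 × 3 = 2520.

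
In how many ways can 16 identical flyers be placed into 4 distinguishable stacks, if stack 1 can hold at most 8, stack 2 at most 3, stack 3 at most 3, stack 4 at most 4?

10

Without the upper bounds there are C(19,3) = 969 ways to split 16 among 4 stacks.
Subtract solutions that violate a single cap (substitute x_i' = x_i − (cap_i+1)): x_1 ≥ 9 gives C(10,3) = 120; x_2 ≥ 4 gives C(15,3) = 455; x_3 ≥ 4 gives C(15,3) = 455; x_4 ≥ 5 gives C(14,3) = 364. Together 1394.
Add back pairs where two caps are both exceeded: 20 + 20 + 10 + 165 + 120 + 120 = 455.
Subtract triples: 0 + 0 + 0 + 20 = 20.
By inclusion–exclusion the count is 969 − 1394 + 455 − 20 = 10.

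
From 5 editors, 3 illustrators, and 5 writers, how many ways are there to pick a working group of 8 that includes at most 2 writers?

Split by how many writers are chosen (0 through 2).
Sum: C(5,0)·C(8,8) + C(5,1)·C(8,7) + C(5,2)·C(8,6) = 1 + 40 + 280 = 321.

321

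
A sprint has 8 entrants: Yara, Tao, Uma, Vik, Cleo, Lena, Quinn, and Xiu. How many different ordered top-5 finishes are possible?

6720

There are 8 choices for 1st place, 7 for 2nd, and so on down to 4 for position 5.
That gives 8 × 7 × 6 × 5 × 4 = 6720.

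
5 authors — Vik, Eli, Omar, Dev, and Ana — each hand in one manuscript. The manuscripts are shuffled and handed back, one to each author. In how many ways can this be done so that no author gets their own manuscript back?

Let Aᵢ be the assignments in which author i gets their own manuscript. We want the size of the complement of A₁∪…∪A_5.
By inclusion–exclusion this is Σ_{j=0}^{5} (−1)^j C(5,j)·(5−j)!.
Computing: 120 − 120 + 60 − 20 + 5 − 1 = 44.

44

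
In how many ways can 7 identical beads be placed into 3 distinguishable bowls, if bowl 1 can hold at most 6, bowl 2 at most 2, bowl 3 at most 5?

Ignoring the caps, the number of non-negative solutions to x_1+…+x_3 = 7 is C(9,2) = 36.
Subtract solutions that violate a single cap (substitute x_i' = x_i − (cap_i+1)): x_1 ≥ 7 gives C(2,2) = 1; x_2 ≥ 3 gives C(6,2) = 15; x_3 ≥ 6 gives C(3,2) = 3. Together 19.
No two caps can be exceeded simultaneously, so the pair terms are all 0.
By inclusion–exclusion the count is 36 − 19 + 0 = 17.

17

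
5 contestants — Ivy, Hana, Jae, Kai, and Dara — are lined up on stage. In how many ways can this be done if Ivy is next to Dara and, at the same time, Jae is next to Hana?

Treat {Ivy,Dara} as one block (2 orders) and {Jae,Hana} as another (2 orders).
That leaves 3 units to arrange: 2 × 2 × 3! = 4 × 6 = 24.

24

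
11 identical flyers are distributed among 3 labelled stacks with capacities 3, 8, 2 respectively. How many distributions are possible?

6

Without the upper bounds there are C(13,2) = 78 ways to split 11 among 3 stacks.
Subtract solutions that violate a single cap (substitute x_i' = x_i − (cap_i+1)): x_1 ≥ 4 gives C(9,2) = 36; x_2 ≥ 9 gives C(4,2) = 6; x_3 ≥ 3 gives C(10,2) = 45. Together 87.
Add back pairs where two caps are both exceeded: 0 + 15 + 0 = 15.
By inclusion–exclusion the count is 78 − 87 + 15 = 6.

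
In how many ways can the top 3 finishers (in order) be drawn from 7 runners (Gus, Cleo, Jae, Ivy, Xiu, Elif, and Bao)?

210

This is an ordered selection of 3 from 7: P(7,3).
That gives 7 × 6 × 5 = 210.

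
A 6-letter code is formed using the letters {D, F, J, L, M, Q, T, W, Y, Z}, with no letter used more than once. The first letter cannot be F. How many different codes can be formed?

The first letter has 10−1 = 9 choices (anything except F).
The remaining 5 letters are filled from the other 9 symbols without repetition: 9 × 8 × 7 × 6 × 5 = 15120.
Total: 9 × 15120 = 136080.

136080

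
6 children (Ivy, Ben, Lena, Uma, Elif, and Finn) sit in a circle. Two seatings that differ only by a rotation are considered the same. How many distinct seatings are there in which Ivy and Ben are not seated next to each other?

72

All circular seatings of 6 people number (5)! = 120.
Seatings with Ivy beside Ben: treat them as a block with 2 internal orders, giving 2 × (4)! = 48.
Subtracting, 120 − 48 = 72.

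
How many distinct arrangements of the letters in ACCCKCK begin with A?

Fix A in the first position and arrange the remaining 6 letters.
Those 6 letters have C appearing 4 times and K appearing twice, giving (6)!/(4!·2!) = 15.

15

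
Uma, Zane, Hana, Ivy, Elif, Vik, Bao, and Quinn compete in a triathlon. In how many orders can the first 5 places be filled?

There are 8 choices for 1st place, 7 for 2nd, and so on down to 4 for position 5.
That gives 8 × 7 × 6 × 5 × 4 = 6720.

6720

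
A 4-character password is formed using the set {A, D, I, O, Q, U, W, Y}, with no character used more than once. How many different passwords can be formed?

Choose and order 4 of the 8 symbols: the first character has 8 options, the next 7, then 6, 5.
That product is 8 × 7 × 6 × 5 = 1680.

1680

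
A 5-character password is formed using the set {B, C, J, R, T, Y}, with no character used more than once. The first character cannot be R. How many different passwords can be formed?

600

The first character has 6−1 = 5 choices (anything except R).
The remaining 4 characters are filled from the other 5 symbols without repetition: 5 × 4 × 3 × 2 = 120.
Total: 5 × 120 = 600.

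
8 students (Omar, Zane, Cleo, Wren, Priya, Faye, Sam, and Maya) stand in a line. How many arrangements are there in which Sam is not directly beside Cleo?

30240

Of the 8! = 40320 arrangements, those with Sam and Cleo adjacent number 2 × 7! = 10080 (treat the pair as a block with 2 internal orders).
Complementary counting: 40320 − 10080 = 30240.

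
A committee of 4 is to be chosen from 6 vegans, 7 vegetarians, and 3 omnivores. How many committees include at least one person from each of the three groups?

Unrestricted: C(16,4) = 1820 ways to pick any 4 of the 16.
Subtract selections that omit an entire group: no vegans → C(10,4) = 210; no vegetarians → C(9,4) = 126; no omnivores → C(13,4) = 715.
Add back selections omitting two groups (i.e. drawn from a single group): C(6,4) + C(7,4) + C(3,4) = 50.
By inclusion–exclusion: 1820 − 1051 + 50 = 819.

819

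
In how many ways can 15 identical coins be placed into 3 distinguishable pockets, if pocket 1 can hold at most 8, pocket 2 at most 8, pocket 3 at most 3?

Without the upper bounds there are C(17,2) = 136 ways to split 15 among 3 pockets.
Subtract solutions that violate a single cap (substitute x_i' = x_i − (cap_i+1)): x_1 ≥ 9 gives C(8,2) = 28; x_2 ≥ 9 gives C(8,2) = 28; x_3 ≥ 4 gives C(13,2) = 78. Together 134.
Add back pairs where two caps are both exceeded: 0 + 6 + 6 = 12.
By inclusion–exclusion the count is 136 − 134 + 12 = 14.

14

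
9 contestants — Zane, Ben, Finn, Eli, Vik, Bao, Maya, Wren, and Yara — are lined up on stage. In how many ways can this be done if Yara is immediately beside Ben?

80640

Treat {Yara, Ben} as a single unit. There are 8 units to order, and the pair itself can be ordered 2 ways.
That gives 2 × 8! = 2 × 40320 = 80640.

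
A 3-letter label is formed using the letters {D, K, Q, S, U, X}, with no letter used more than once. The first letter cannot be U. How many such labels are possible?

100

The first letter has 6−1 = 5 choices (anything except U).
The remaining 2 letters are filled from the other 5 symbols without repetition: 5 × 4 = 20.
Total: 5 × 20 = 100.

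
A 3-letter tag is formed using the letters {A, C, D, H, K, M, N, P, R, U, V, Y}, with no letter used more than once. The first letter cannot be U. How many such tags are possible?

The first letter has 12−1 = 11 choices (anything except U).
The remaining 2 letters are filled from the other 11 symbols without repetition: 11 × 10 = 110.
Total: 11 × 110 = 1210.

1210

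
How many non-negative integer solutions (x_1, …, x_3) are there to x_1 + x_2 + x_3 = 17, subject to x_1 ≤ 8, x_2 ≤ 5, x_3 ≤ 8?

By stars and bars, unrestricted non-negative solutions to x_1+…+x_3 = 17 number C(17+2,2) = 171.
Subtract solutions that violate a single cap (substitute x_i' = x_i − (cap_i+1)): x_1 ≥ 9 gives C(10,2) = 45; x_2 ≥ 6 gives C(13,2) = 78; x_3 ≥ 9 gives C(10,2) = 45. Together 168.
Add back pairs where two caps are both exceeded: 6 + 0 + 6 = 12.
By inclusion–exclusion the count is 171 − 168 + 12 = 15.

15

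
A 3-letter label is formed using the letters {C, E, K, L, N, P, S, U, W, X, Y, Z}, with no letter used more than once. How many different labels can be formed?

With no repetition, fill the 3 letters in order: 12 choices, then 11, down to 10.
12 × 11 × 10 = 1320.

1320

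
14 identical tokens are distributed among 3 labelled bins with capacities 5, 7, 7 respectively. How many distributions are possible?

Ignoring the caps, the number of non-negative solutions to x_1+…+x_3 = 14 is C(16,2) = 120.
Subtract solutions that violate a single cap (substitute x_i' = x_i − (cap_i+1)): x_1 ≥ 6 gives C(10,2) = 45; x_2 ≥ 8 gives C(8,2) = 28; x_3 ≥ 8 gives C(8,2) = 28. Together 101.
Add back pairs where two caps are both exceeded: 1 + 1 + 0 = 2.
By inclusion–exclusion the count is 120 − 101 + 2 = 21.

21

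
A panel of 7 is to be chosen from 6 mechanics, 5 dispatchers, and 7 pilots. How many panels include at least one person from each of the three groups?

With no constraint there are C(18,7) = 31824 possible selections.
Selections missing a whole group: no mechanics → C(12,7) = 792; no dispatchers → C(13,7) = 1716; no pilots → C(11,7) = 330.
Add back selections omitting two groups (i.e. drawn from a single group): C(6,7) + C(5,7) + C(7,7) = 1.
By inclusion–exclusion: 31824 − 2838 + 1 = 28987.

28987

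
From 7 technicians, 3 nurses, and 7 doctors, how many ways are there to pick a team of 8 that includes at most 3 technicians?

14115

Split by how many technicians are chosen (0 through 3).
Sum: C(7,0)·C(10,8) + C(7,1)·C(10,7) + C(7,2)·C(10,6) + C(7,3)·C(10,5) = 45 + 840 + 4410 + 8820 = 14115.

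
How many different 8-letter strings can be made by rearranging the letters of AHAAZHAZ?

Letter multiplicities in AHAAZHAZ: A×4, H×2, Z×2.
Dividing 8! = 40320 by 4!·2!·2! = 96 for the repeated letters gives 420.

420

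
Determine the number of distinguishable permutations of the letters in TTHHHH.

15

TTHHHH has 6 letters with H appearing 4 times and T appearing twice.
Dividing 6! = 720 by 4!·2! = 48 for the repeated letters gives 15.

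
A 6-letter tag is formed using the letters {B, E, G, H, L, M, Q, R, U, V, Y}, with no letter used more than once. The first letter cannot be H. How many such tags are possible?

The first letter has 11−1 = 10 choices (anything except H).
The remaining 5 letters are filled from the other 10 symbols without repetition: 10 × 9 × 8 × 7 × 6 = 30240.
Total: 10 × 30240 = 302400.

302400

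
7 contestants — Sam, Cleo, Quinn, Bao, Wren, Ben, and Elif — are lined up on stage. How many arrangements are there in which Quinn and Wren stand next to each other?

1440

Glue Quinn and Wren into one block (2 internal orders), leaving 6 units to arrange in a row.
So the count is 2·(6)! = 1440.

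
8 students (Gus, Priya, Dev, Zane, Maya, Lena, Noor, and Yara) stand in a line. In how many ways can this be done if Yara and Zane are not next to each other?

30240

There are 8! = 40320 arrangements in all. If Yara and Zane are adjacent, merging them into one block gives 2·(7)! = 10080 arrangements.
Complementary counting: 40320 − 10080 = 30240.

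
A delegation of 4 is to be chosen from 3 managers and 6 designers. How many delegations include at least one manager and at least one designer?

111

Total 4-person selections from all 9: C(9,4) = 126.
Selections missing a whole group: no managers → C(6,4) = 15; no designers → C(3,4) = 0.
Both groups omitted at once is impossible, so 126 − 15 = 111.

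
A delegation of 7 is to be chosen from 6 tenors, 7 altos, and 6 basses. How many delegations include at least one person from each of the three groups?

Total 7-person selections from all 19: C(19,7) = 50388.
Subtract selections that omit an entire group: no tenors → C(13,7) = 1716; no altos → C(12,7) = 792; no basses → C(13,7) = 1716.
Add back selections omitting two groups (i.e. drawn from a single group): C(6,7) + C(7,7) + C(6,7) = 1.
By inclusion–exclusion: 50388 − 4224 + 1 = 46165.

46165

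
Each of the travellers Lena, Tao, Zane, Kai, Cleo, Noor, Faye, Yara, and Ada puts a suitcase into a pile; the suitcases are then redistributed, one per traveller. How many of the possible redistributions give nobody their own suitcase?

133496

This is the derangement count D_9: permutations of 9 items with no fixed point.
By inclusion–exclusion this is Σ_{j=0}^{9} (−1)^j C(9,j)·(9−j)!.
Computing: 362880 − 362880 + 181440 − 60480 + 15120 − 3024 + 504 − 72 + 9 − 1 = 133496.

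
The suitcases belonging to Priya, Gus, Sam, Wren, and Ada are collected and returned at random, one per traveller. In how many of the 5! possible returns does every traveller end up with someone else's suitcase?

Let Aᵢ be the assignments in which traveller i gets their own suitcase. We want the size of the complement of A₁∪…∪A_5.
By inclusion–exclusion this is Σ_{j=0}^{5} (−1)^j C(5,j)·(5−j)!.
Computing: 120 − 120 + 60 − 20 + 5 − 1 = 44.

44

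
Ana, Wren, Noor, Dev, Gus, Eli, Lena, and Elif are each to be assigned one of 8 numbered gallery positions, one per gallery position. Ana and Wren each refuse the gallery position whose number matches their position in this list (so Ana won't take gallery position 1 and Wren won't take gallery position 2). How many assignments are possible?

30960

Let Aᵢ (for i ∈ {1, 2}) be the placements that put person i in their forbidden gallery position. Any j of these fix j positions, leaving (8−j)! ways to fill the rest, and there are C(2,j) ways to pick which j.
By inclusion–exclusion, the number of valid placements is Σ_{j=0}^{2} (−1)^j C(2,j)·(8−j)!.
Computing: 40320 − 10080 + 720 = 30960.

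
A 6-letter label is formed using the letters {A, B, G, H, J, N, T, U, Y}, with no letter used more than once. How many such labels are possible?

With no repetition, fill the 6 letters in order: 9 choices, then 8, down to 4.
That product is 9 × 8 × 7 × 6 × 5 × 4 = 60480.

60480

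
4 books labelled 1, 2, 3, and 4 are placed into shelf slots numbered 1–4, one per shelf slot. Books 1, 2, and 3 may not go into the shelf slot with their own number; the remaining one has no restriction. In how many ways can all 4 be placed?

Let Aᵢ (for i ∈ {1, 2, 3}) be the placements that put book i in its forbidden shelf slot. Any j of these fix j positions, leaving (4−j)! ways to fill the rest, and there are C(3,j) ways to pick which j.
By inclusion–exclusion, the number of valid placements is Σ_{j=0}^{3} (−1)^j C(3,j)·(4−j)!.
Computing: 24 − 18 + 6 − 1 = 11.

11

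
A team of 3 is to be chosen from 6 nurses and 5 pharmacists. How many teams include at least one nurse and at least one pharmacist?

Total 3-person selections from all 11: C(11,3) = 165.
Subtract selections that omit an entire group: no nurses → C(5,3) = 10; no pharmacists → C(6,3) = 20.
Both groups omitted at once is impossible, so 165 − 30 = 135.

135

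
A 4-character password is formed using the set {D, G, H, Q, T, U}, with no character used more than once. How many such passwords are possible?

360

With no repetition, fill the 4 characters in order: 6 choices, then 5, down to 3.
6 × 5 × 4 × 3 = 360.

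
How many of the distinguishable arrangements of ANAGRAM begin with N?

120

Fix N in the first position and arrange the remaining 6 letters.
Those 6 letters have A appearing 3 times, giving (6)!/(3!) = 120.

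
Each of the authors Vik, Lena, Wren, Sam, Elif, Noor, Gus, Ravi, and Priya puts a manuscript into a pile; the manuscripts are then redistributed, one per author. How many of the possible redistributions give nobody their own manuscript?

133496

Let Aᵢ be the assignments in which author i gets their own manuscript. We want the size of the complement of A₁∪…∪A_9.
By inclusion–exclusion this is Σ_{j=0}^{9} (−1)^j C(9,j)·(9−j)!.
Computing: 362880 − 362880 + 181440 − 60480 + 15120 − 3024 + 504 − 72 + 9 − 1 = 133496.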